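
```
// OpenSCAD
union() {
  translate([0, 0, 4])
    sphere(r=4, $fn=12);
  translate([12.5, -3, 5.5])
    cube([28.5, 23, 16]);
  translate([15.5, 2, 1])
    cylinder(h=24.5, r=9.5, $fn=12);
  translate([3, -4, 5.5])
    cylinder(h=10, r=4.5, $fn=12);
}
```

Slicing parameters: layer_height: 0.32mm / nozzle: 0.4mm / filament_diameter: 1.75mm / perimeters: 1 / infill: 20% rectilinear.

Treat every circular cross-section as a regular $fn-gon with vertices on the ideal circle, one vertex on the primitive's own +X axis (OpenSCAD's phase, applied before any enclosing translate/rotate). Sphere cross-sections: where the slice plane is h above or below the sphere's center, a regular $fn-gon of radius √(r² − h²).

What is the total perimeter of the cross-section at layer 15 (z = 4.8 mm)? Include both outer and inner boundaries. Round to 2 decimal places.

83.36 mm

At z = 4.8 mm: the r=4 sphere contributes a regular 12-gon of circumradius √(4²−0.8²) = 3.919 (perimeter = 2·12·3.919·sin(180°/12) = 24.34 mm); the cube at (12.5, -3) is not intersected at this z (z outside [5.5, 21.5]); the r=9.5 cylinder at (15.5, 2) contributes a regular 12-gon of circumradius 9.5 (perimeter = 2·12·9.500·sin(180°/12) = 59.01 mm); the cylinder at (3, -4) is absent (z outside [5.5, 15.5]); Merging all regions: the 2 present regions are separate (no shared area or edge), so areas and boundary lengths simply add and each stays a separate island — boundary = 83.36 mm. Overall, the cross-section has 2 separate islands. Total boundary length (outer) = 83.36 mm.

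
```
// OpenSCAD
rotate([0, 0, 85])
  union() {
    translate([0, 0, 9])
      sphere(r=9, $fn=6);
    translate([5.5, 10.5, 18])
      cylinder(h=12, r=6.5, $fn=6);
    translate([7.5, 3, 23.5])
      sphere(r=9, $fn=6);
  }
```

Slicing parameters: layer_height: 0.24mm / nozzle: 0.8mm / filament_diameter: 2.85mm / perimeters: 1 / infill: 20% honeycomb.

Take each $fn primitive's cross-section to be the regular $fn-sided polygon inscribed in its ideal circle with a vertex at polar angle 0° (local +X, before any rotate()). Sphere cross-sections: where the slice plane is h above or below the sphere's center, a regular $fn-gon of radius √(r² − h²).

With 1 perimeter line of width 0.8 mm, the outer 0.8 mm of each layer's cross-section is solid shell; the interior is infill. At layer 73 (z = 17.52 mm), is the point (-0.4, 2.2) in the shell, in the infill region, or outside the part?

infill

At z = 17.52 mm: the r=9 sphere slices to a regular 6-gon of circumradius 2.900 (√(r²−h²) with h=8.52 from center); the cylinder at (5.5, 10.5) is not intersected at this z (z outside [18, 30]); the r=9 sphere at (7.5, 3) slices to a regular 6-gon of circumradius 6.726 (√(r²−h²) with h=5.98 from center); Taking the union: the regions partially overlap (shared area 1.06 mm²), so overlapping operands fuse into one piece — 1 connected region; (rotated 85° about Z; rotation is an isometry so areas/perimeters/island counts are preserved). Overall, the cross-section is a single solid region. Undo the 85° rotation: the query point maps to (2.157, 0.590) in the un-rotated model frame. The nearest boundary edge runs (4.14, -2.82)→(2.70, -0.34); distance from the point to it = 1.08 mm. The point is inside the cross-section and 1.08 mm from the nearest boundary — more than the 0.8 mm shell width (1 × 0.8), so it's in the infill interior.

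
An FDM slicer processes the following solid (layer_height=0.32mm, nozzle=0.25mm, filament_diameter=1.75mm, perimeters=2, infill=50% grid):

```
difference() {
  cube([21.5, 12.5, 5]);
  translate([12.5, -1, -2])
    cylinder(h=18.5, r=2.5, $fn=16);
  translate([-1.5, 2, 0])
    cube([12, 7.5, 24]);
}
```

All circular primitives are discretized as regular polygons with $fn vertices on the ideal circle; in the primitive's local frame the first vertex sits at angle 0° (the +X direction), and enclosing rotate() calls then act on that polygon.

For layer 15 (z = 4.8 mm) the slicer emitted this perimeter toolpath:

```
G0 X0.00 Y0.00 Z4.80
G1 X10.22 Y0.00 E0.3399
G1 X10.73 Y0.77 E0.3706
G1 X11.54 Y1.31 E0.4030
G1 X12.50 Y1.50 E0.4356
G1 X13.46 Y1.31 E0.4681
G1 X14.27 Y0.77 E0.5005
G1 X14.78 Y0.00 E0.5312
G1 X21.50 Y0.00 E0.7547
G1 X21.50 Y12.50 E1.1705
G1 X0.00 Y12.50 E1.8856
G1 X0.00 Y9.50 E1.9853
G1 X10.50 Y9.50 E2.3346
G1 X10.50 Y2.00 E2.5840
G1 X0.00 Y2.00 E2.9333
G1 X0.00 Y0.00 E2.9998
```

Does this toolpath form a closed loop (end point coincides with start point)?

Start point (G0): (0.00, 0.00). End point (last G1): the path returns to the start — closed.

yes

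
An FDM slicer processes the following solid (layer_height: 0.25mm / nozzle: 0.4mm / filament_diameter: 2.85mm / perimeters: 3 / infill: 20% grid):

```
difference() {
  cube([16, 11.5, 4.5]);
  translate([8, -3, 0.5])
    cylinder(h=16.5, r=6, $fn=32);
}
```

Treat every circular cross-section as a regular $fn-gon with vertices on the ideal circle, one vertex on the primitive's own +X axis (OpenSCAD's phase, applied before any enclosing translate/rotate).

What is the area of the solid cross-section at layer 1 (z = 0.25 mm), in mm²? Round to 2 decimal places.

184.00 mm²

At z = 0.25 mm: the 16×11.5 cube contributes its full rectangle (area 184.00 mm²); the cylinder at (8, -3) is not intersected at this z (z outside [0.5, 17]); Subtracting the remaining from the first: none of the subtracted shapes is present at this height, so the 16×11.5 cube is unchanged — area = 184.00 mm². Overall, the cross-section is a single solid region. Net area = 184.00 mm².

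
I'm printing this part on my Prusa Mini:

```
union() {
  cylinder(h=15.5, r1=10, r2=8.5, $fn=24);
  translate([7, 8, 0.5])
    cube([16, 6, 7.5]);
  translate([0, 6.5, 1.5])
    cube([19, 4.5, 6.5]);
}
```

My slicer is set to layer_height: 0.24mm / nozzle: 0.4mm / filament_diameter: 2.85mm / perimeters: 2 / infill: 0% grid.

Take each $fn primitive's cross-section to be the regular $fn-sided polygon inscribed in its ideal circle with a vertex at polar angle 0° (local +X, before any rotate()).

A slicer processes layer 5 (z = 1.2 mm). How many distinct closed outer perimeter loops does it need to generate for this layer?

At z = 1.2 mm: the cone contributes a regular 24-gon of circumradius 9.884 (interpolated between r1=10 and r2=8.5 at t=0.077); the cube at (7, 8) is present — its section is the full 16×6 rectangle; the cube at (0, 6.5) is absent (z outside [1.5, 8]); Combining (union): the 2 present regions are separate (no shared area or edge), so areas and boundary lengths simply add and each stays a separate island — 2 connected regions. The result has 2 disconnected regions.

2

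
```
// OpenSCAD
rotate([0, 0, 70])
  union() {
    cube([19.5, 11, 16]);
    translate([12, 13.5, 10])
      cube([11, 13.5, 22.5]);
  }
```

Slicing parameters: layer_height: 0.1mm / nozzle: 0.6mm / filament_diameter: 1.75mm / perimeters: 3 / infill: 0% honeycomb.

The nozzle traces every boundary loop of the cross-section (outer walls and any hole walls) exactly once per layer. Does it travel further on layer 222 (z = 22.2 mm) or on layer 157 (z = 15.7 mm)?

Layer 222 (z = 22.2): the cube is not intersected at this z (z outside [0, 16]); the 11×13.5 cube at (12, 13.5) contributes its full rectangle (perimeter 49.00 mm); Merging all regions: only the 11×13.5 cube at (12, 13.5) is present, so the union is just that shape — boundary = 49.00 mm; (whole slice rotated 70° about Z — lengths, areas and connectivity unchanged). So its perimeter = 49.00 mm. Layer 157 (z = 15.7): the cube (footprint 19.5×11) is included at this height (perimeter 61.00 mm); the cube at (12, 13.5) (footprint 11×13.5) is included at this height (perimeter 49.00 mm); Merging all regions: the 2 present regions are separate (no shared area or edge), so areas and boundary lengths simply add and each stays a separate island — boundary = 110.00 mm; (whole slice rotated 70° about Z — lengths, areas and connectivity unchanged). So its perimeter = 110.00 mm. Layer 157 is larger (110.00 vs 49.00 mm).

layer 157 (z = 15.7 mm)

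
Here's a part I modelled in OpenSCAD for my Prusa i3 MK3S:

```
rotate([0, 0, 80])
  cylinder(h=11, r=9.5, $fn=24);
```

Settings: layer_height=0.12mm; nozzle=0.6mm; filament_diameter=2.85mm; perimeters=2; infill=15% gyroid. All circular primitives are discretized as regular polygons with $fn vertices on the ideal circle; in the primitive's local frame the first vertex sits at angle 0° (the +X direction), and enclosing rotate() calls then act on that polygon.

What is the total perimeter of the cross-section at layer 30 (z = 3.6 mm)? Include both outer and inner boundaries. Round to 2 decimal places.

At z = 3.6 mm: the cylinder: section is a regular 24-gon, circumradius r=9.5 (perimeter = 2·24·9.500·sin(180°/24) = 59.52 mm); (whole slice rotated 80° about Z — lengths, areas and connectivity unchanged). Overall, the cross-section is a single solid region. Total boundary length (outer) = 59.52 mm.

59.52 mm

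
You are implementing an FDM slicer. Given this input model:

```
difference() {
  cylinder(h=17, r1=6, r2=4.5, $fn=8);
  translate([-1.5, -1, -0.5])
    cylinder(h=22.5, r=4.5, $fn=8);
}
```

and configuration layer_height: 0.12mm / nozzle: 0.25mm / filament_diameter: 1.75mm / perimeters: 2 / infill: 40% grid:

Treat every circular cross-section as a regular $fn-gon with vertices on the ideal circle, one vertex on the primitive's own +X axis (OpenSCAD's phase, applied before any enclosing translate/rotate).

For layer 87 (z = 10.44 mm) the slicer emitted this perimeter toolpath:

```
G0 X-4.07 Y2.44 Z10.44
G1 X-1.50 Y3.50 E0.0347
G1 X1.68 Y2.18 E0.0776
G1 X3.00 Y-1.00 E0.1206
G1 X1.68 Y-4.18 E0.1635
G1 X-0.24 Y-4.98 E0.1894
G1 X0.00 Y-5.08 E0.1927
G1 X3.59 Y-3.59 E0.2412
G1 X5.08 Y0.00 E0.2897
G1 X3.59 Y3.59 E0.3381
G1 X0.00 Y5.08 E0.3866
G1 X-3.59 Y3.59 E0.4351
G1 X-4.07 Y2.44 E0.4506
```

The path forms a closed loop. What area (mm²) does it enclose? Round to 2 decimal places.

25.04 mm²

Apply the shoelace formula to the sequence of (X, Y) vertices; enclosed area = 25.04 mm².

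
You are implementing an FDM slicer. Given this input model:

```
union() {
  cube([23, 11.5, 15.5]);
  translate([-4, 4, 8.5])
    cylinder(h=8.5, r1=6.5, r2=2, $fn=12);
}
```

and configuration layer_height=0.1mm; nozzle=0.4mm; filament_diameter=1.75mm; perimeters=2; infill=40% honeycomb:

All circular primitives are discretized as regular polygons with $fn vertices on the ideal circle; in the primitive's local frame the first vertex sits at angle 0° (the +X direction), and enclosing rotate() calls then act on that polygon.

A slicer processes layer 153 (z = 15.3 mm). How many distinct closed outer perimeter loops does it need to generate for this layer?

At z = 15.3 mm: the cube (footprint 23×11.5) is included at this height; the cone at (-4, 4) (r1=6.5→r2=2) has section circumradius 2.900 here — a regular 12-gon; Taking the union: the 2 present regions are separate (no shared area or edge), so areas and boundary lengths simply add and each stays a separate island — 2 connected regions. The result has 2 disconnected regions.

2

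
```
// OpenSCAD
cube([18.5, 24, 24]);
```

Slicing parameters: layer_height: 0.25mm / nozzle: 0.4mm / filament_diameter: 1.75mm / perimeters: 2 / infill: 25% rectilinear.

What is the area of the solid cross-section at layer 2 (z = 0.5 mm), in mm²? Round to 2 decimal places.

At z = 0.5 mm: the 18.5×24 cube contributes its full rectangle (area 444.00 mm²). Overall, the cross-section is a single solid region. Net area = 444.00 mm².

444.00 mm²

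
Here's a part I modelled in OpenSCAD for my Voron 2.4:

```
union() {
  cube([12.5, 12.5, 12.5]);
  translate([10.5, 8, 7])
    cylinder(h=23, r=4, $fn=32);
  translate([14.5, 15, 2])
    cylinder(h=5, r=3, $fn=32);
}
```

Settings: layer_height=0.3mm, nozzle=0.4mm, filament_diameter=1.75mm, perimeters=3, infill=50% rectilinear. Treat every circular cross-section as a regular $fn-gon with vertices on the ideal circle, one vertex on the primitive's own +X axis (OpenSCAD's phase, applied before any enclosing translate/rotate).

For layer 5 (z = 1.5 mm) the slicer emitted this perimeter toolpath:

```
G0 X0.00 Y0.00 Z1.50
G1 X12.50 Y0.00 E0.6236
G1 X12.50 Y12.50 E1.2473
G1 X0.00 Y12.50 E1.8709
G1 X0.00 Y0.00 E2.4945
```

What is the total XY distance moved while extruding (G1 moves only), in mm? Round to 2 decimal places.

Sum the Euclidean lengths of each G1 segment: total = 50.00 mm.

50.00 mm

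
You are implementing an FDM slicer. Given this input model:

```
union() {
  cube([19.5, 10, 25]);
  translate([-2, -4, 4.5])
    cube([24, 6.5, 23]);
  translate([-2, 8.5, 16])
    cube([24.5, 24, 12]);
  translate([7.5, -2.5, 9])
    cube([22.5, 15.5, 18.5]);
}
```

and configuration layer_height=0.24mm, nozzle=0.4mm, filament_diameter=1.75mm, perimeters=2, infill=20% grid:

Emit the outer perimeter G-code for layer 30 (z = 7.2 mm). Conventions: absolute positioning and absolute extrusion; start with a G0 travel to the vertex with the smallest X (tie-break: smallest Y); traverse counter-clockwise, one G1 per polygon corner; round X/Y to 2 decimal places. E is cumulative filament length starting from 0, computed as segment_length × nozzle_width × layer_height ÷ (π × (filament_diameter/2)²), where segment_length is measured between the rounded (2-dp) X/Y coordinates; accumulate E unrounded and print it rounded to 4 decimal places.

At z = 7.2 mm: the cube (footprint 19.5×10) is included at this height; the 24×6.5 cube at (-2, -4) contributes its full rectangle; the cube at (-2, 8.5) does not reach this height (z outside [16, 28]); the cube at (7.5, -2.5) is not intersected at this z (z outside [9, 27.5]); Combining (union): the regions partially overlap (shared area 48.75 mm²), so overlapping operands fuse into one piece — 1 connected region. The outline is a single polygon with 8 vertices. Extrusion per mm of travel: 0.4 × 0.24 / (π × 0.875²) = 0.039912. Accumulating E over each segment gives final E = 3.0333.

G0 X-2.00 Y-4.00 Z7.20
G1 X22.00 Y-4.00 E0.9579
G1 X22.00 Y2.50 E1.2173
G1 X19.50 Y2.50 E1.3171
G1 X19.50 Y10.00 E1.6164
G1 X0.00 Y10.00 E2.3947
G1 X0.00 Y2.50 E2.6941
G1 X-2.00 Y2.50 E2.7739
G1 X-2.00 Y-4.00 E3.0333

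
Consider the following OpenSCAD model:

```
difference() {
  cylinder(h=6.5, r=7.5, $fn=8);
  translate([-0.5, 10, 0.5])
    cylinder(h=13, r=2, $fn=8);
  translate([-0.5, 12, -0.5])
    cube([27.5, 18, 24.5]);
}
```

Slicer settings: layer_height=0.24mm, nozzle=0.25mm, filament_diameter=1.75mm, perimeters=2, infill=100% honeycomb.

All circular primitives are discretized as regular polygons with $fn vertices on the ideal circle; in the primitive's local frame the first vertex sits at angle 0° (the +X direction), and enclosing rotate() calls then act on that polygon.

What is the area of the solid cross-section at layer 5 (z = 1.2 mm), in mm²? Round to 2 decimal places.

At z = 1.2 mm: the r=7.5 cylinder contributes a regular 8-gon of circumradius 7.5 (area = (8/2)·7.500²·sin(360°/8) = 159.10 mm²); the r=2 cylinder at (-0.5, 10) contributes a regular 8-gon of circumradius 2 (area = (8/2)·2.000²·sin(360°/8) = 11.31 mm²); the 27.5×18 cube at (-0.5, 12) contributes its full rectangle (area 495.00 mm²); Subtracting the remaining from the first: starting from the r=7.5 cylinder (159.10 mm²), the r=2 cylinder at (-0.5, 10) misses the remaining region (no effect); the 27.5×18 cube at (-0.5, 12) misses the remaining region (no effect) — area = 159.10 mm². Overall, the cross-section is a single solid region. Net area = 159.10 mm².

159.10 mm²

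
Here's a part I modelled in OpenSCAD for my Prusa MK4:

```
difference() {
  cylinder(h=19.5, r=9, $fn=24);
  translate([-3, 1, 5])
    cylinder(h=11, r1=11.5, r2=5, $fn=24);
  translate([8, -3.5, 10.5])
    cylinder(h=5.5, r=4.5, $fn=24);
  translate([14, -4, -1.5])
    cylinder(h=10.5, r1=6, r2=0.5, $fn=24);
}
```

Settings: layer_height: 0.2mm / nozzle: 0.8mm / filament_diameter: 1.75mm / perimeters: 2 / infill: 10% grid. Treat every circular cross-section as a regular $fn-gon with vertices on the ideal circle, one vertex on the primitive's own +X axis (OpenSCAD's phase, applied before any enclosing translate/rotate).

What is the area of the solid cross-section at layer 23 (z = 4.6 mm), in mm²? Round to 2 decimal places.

At z = 4.6 mm: the r=9 cylinder gives a regular 24-gon of circumradius 9 (constant along its height) (area = (24/2)·9.000²·sin(360°/24) = 251.57 mm²); the cone at (-3, 1) does not reach this height (z outside [5, 16]); the cylinder at (8, -3.5) does not reach this height (z outside [10.5, 16]); the cone at (14, -4) (r1=6→r2=0.5) has section circumradius 2.805 here — a regular 24-gon (area = (24/2)·2.805²·sin(360°/24) = 24.43 mm²); Taking the first minus the rest: starting from the r=9 cylinder (251.57 mm²), the cone at (14, -4) misses the remaining region (no effect) — area = 251.57 mm². Overall, the cross-section is a single solid region. Net area = 251.57 mm².

251.57 mm²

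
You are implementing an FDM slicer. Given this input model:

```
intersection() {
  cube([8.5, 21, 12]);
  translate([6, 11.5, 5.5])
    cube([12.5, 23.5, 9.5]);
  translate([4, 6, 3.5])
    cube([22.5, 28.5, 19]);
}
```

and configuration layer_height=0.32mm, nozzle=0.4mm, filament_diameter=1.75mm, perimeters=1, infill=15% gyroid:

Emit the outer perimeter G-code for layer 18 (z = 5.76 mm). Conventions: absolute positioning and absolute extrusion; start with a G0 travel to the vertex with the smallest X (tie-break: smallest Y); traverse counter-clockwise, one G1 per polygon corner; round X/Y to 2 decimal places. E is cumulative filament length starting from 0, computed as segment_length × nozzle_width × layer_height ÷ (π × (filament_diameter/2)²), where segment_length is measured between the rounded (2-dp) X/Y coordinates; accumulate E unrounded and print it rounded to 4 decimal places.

At z = 5.76 mm: the 8.5×21 cube contributes its full rectangle; the cube at (6, 11.5) is present — its section is the full 12.5×23.5 rectangle; the cube at (4, 6) is present — its section is the full 22.5×28.5 rectangle; Taking the intersection: the 12.5×23.5 cube at (6, 11.5) partially overlaps the 8.5×21 cube; clipping to the common part keeps 23.75 mm²; the running intersection lies inside the 22.5×28.5 cube at (4, 6), so it is kept whole — 1 connected region. The outline is a single polygon with 4 vertices. Extrusion per mm of travel: 0.4 × 0.32 / (π × 0.875²) = 0.053216. Accumulating E over each segment gives final E = 1.2772.

G0 X6.00 Y11.50 Z5.76
G1 X8.50 Y11.50 E0.1330
G1 X8.50 Y21.00 E0.6386
G1 X6.00 Y21.00 E0.7716
G1 X6.00 Y11.50 E1.2772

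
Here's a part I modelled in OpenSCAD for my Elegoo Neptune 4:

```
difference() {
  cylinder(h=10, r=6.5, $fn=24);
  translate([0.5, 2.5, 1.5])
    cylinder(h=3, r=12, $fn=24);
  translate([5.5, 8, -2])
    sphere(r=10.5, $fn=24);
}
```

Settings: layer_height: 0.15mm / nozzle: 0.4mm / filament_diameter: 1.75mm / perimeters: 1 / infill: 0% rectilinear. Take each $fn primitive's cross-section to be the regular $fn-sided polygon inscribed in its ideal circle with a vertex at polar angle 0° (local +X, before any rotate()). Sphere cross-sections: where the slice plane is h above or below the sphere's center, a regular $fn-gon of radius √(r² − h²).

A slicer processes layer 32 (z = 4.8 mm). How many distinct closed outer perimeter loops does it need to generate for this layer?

1

At z = 4.8 mm: the r=6.5 cylinder contributes a regular 24-gon of circumradius 6.5; the cylinder at (0.5, 2.5) does not reach this height (z outside [1.5, 4.5]); the r=10.5 sphere at (5.5, 8) contributes a regular 24-gon of circumradius √(10.5²−6.8²) = 8.001; Subtracting the remaining from the first: starting from the r=6.5 cylinder, the r=10.5 sphere at (5.5, 8) partially overlaps it — only the 34.45 mm² overlap (of its 198.80 mm²) is removed, clipping the outline — 1 connected region. The result has 1 disconnected region.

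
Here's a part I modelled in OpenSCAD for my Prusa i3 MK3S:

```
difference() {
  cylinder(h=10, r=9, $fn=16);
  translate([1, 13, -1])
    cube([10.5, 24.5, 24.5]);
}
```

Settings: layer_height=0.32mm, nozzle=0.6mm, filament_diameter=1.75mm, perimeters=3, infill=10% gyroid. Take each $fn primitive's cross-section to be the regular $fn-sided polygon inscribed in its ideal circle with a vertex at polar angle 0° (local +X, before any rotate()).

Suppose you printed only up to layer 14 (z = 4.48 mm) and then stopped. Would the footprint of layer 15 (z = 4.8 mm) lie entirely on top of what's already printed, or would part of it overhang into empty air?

Compare the two slices. At z = 4.48: the r=9 cylinder gives a regular 16-gon of circumradius 9 (constant along its height) (area = (16/2)·9.000²·sin(360°/16) = 247.98 mm²); the cube at (1, 13) is present — its section is the full 10.5×24.5 rectangle (area 257.25 mm²); After the difference (first − rest): starting from the r=9 cylinder (247.98 mm²), the 10.5×24.5 cube at (1, 13) misses the remaining region (no effect) — area = 247.98 mm². At z = 4.8: the r=9 cylinder contributes a regular 16-gon of circumradius 9 (area = (16/2)·9.000²·sin(360°/16) = 247.98 mm²); the cube at (1, 13) (footprint 10.5×24.5) is included at this height (area 257.25 mm²); Subtracting the remaining from the first: starting from the r=9 cylinder (247.98 mm²), the 10.5×24.5 cube at (1, 13) misses the remaining region (no effect) — area = 247.98 mm². Checking containment: the cross-section at z = 4.8 is a subset of the cross-section at z = 4.48.

entirely on top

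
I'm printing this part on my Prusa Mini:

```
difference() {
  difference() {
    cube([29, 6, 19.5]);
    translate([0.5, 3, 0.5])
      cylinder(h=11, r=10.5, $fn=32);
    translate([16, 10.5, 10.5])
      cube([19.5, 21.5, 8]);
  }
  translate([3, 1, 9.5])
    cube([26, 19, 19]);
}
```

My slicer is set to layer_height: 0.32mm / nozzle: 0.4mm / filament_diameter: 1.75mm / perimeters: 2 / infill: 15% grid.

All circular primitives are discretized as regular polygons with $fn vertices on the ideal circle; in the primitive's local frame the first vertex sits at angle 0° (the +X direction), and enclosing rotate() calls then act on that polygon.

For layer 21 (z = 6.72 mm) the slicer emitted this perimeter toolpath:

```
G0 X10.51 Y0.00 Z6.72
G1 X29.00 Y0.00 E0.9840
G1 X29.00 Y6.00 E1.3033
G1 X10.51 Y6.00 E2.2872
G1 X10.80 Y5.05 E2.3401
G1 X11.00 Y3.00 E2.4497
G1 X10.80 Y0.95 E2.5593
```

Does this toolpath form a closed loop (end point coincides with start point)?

Start point (G0): (10.51, 0.00). End point (last G1): the path does not return to the start — open.

no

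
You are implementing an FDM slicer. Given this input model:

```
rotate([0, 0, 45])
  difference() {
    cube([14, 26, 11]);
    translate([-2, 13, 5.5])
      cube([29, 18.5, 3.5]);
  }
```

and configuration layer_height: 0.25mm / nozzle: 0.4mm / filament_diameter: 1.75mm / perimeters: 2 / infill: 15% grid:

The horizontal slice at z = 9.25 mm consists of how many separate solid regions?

At z = 9.25 mm: the cube (footprint 14×26) is included at this height; the cube at (-2, 13) does not reach this height (z outside [5.5, 9]); Subtracting the remaining from the first: none of the subtracted shapes is present at this height, so the 14×26 cube is unchanged — 1 connected region; (whole slice rotated 45° about Z — lengths, areas and connectivity unchanged). The result has 1 disconnected region.

1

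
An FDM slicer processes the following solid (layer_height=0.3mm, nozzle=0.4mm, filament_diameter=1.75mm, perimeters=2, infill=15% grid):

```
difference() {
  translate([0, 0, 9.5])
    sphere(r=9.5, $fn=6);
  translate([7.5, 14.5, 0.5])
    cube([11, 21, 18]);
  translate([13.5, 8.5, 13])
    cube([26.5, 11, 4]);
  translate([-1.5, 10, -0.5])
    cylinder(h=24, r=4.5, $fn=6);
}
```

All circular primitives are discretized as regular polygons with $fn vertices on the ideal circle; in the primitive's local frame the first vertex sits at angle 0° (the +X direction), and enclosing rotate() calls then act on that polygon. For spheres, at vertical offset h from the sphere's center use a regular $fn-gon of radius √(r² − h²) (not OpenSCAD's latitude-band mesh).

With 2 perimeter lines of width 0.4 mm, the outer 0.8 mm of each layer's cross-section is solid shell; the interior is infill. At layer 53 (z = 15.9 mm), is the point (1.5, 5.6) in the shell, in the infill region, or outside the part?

shell

At z = 15.9 mm: the sphere: section is a regular 6-gon, circumradius = √(r²−h²) = √(9.5²−6.4²) = 7.021; the cube at (7.5, 14.5) is present — its section is the full 11×21 rectangle; the 26.5×11 cube at (13.5, 8.5) contributes its full rectangle; the cylinder at (-1.5, 10): section is a regular 6-gon, circumradius r=4.5; After the difference (first − rest): starting from the r=9.5 sphere, the 11×21 cube at (7.5, 14.5) misses the remaining region (no effect); the 26.5×11 cube at (13.5, 8.5) misses the remaining region (no effect); the r=4.5 cylinder at (-1.5, 10) misses the remaining region (no effect) — 1 connected region. Overall, the cross-section is a single solid region. The nearest boundary edge runs (-3.51, 6.08)→(3.51, 6.08); distance from the point to it = 0.48 mm. The point is inside the cross-section, 0.48 mm from the nearest boundary — within the 0.8 mm shell band (2 × 0.4).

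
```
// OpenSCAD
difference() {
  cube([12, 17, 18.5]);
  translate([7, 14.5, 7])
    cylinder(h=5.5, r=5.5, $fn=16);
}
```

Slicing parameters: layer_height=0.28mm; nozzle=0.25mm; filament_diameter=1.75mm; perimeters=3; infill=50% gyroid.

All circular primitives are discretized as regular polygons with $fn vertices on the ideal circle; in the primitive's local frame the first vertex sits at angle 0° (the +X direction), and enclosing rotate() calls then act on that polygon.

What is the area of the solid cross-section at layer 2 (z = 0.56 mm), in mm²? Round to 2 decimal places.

204.00 mm²

At z = 0.56 mm: the 12×17 cube contributes its full rectangle (area 204.00 mm²); the cylinder at (7, 14.5) is not intersected at this z (z outside [7, 12.5]); After the difference (first − rest): none of the subtracted shapes is present at this height, so the 12×17 cube is unchanged — area = 204.00 mm². Overall, the cross-section is a single solid region. Net area = 204.00 mm².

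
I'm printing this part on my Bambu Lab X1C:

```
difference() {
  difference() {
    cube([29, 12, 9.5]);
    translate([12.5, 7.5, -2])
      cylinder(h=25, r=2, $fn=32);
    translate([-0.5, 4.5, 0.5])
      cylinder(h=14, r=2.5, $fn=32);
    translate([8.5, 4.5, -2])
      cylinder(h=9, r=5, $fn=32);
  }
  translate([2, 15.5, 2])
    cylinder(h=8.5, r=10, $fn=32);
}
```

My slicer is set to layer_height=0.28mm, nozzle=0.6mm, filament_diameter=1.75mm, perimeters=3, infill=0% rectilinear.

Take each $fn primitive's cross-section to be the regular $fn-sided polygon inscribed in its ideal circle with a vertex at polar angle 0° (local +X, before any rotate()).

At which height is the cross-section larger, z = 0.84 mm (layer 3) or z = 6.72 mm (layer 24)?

Layer 3 (z = 0.84): the cube (footprint 29×12) is included at this height (area 348.00 mm²); the r=2 cylinder at (12.5, 7.5) gives a regular 32-gon of circumradius 2 (constant along its height) (area = (32/2)·2.000²·sin(360°/32) = 12.49 mm²); the r=2.5 cylinder at (-0.5, 4.5) gives a regular 32-gon of circumradius 2.5 (constant along its height) (area = (32/2)·2.500²·sin(360°/32) = 19.51 mm²); the cylinder at (8.5, 4.5): section is a regular 32-gon, circumradius r=5 (area = (32/2)·5.000²·sin(360°/32) = 78.04 mm²); After the difference (first − rest): starting from the 29×12 cube (348.00 mm²), the r=2 cylinder at (12.5, 7.5) lies wholly inside it (removes its full 12.49 mm² and its 12.55 mm outline becomes a hole wall); the r=2.5 cylinder at (-0.5, 4.5) partially overlaps it — only the 7.28 mm² overlap (of its 19.51 mm²) is removed, clipping the outline; the r=5 cylinder at (8.5, 4.5) partially overlaps it — only the 70.99 mm² overlap (of its 78.04 mm²) is removed, clipping the outline — area = 257.25 mm²; the cylinder at (2, 15.5) does not reach this height (z outside [2, 10.5]); Taking the first minus the rest: none of the subtracted shapes is present at this height, so the result so far is unchanged — area = 257.25 mm². So its area = 257.25 mm². Layer 24 (z = 6.72): the 29×12 cube contributes its full rectangle (area 348.00 mm²); the cylinder at (12.5, 7.5): section is a regular 32-gon, circumradius r=2 (area = (32/2)·2.000²·sin(360°/32) = 12.49 mm²); the cylinder at (-0.5, 4.5): section is a regular 32-gon, circumradius r=2.5 (area = (32/2)·2.500²·sin(360°/32) = 19.51 mm²); the r=5 cylinder at (8.5, 4.5) contributes a regular 32-gon of circumradius 5 (area = (32/2)·5.000²·sin(360°/32) = 78.04 mm²); Taking the first minus the rest: starting from the 29×12 cube (348.00 mm²), the r=2 cylinder at (12.5, 7.5) lies wholly inside it (removes its full 12.49 mm² and its 12.55 mm outline becomes a hole wall); the r=2.5 cylinder at (-0.5, 4.5) partially overlaps it — only the 7.28 mm² overlap (of its 19.51 mm²) is removed, clipping the outline; the r=5 cylinder at (8.5, 4.5) partially overlaps it — only the 70.99 mm² overlap (of its 78.04 mm²) is removed, clipping the outline — area = 257.25 mm²; the r=10 cylinder at (2, 15.5) gives a regular 32-gon of circumradius 10 (constant along its height) (area = (32/2)·10.000²·sin(360°/32) = 312.14 mm²); Taking the first minus the rest: starting from the result so far (257.25 mm²), the r=10 cylinder at (2, 15.5) partially overlaps it — only the 44.52 mm² overlap (of its 312.14 mm²) is removed, clipping the outline — area = 212.72 mm². So its area = 212.72 mm². Layer 3 is larger (257.25 vs 212.72 mm²).

layer 3 (z = 0.84 mm)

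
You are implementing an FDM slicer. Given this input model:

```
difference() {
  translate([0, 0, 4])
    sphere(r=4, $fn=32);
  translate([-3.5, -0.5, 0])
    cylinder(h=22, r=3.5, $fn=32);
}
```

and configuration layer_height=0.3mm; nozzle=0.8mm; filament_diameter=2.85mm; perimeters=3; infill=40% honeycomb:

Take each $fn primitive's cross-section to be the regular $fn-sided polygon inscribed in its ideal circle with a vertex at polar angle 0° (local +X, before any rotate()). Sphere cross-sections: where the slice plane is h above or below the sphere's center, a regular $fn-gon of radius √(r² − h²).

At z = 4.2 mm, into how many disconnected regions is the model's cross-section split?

1

At z = 4.2 mm: the r=4 sphere contributes a regular 32-gon of circumradius √(4²−0.2²) = 3.995; the r=3.5 cylinder at (-3.5, -0.5) gives a regular 32-gon of circumradius 3.5 (constant along its height); Subtracting the remaining from the first: starting from the r=4 sphere, the r=3.5 cylinder at (-3.5, -0.5) partially overlaps it — only the 18.35 mm² overlap (of its 38.24 mm²) is removed, clipping the outline — 1 connected region. The result has 1 disconnected region.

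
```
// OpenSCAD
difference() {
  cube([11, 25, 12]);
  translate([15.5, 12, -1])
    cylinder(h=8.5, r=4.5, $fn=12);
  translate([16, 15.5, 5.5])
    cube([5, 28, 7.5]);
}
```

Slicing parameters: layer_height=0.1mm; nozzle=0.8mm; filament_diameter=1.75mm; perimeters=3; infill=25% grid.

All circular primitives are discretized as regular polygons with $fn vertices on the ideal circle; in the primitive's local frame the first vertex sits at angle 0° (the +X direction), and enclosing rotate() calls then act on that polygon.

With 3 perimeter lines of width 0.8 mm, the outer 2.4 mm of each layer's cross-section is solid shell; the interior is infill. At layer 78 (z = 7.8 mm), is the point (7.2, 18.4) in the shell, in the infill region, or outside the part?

infill

At z = 7.8 mm: the cube is present — its section is the full 11×25 rectangle; the cylinder at (15.5, 12) is absent (z outside [-1, 7.5]); the 5×28 cube at (16, 15.5) contributes its full rectangle; Subtracting the remaining from the first: starting from the 11×25 cube, the 5×28 cube at (16, 15.5) misses the remaining region (no effect) — 1 connected region. Overall, the cross-section is a single solid region. The nearest boundary edge runs (11.00, 25.00)→(11.00, 0.00); distance from the point to it = 3.80 mm. The point is inside the cross-section and 3.80 mm from the nearest boundary — more than the 2.4 mm shell width (3 × 0.8), so it's in the infill interior.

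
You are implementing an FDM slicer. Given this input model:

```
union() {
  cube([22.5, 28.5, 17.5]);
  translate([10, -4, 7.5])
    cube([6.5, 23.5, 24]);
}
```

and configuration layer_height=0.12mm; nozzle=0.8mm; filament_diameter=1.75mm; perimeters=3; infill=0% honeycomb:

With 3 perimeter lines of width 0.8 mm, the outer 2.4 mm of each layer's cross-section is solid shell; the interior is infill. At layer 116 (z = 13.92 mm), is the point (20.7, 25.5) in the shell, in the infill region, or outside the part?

shell

At z = 13.92 mm: the cube (footprint 22.5×28.5) is included at this height; the cube at (10, -4) (footprint 6.5×23.5) is included at this height; Taking the union: the regions partially overlap (shared area 126.75 mm²), so overlapping operands fuse into one piece — 1 connected region. Overall, the cross-section is a single solid region. The nearest boundary edge runs (22.50, 28.50)→(22.50, 0.00); distance from the point to it = 1.80 mm. The point is inside the cross-section, 1.80 mm from the nearest boundary — within the 2.4 mm shell band (3 × 0.8).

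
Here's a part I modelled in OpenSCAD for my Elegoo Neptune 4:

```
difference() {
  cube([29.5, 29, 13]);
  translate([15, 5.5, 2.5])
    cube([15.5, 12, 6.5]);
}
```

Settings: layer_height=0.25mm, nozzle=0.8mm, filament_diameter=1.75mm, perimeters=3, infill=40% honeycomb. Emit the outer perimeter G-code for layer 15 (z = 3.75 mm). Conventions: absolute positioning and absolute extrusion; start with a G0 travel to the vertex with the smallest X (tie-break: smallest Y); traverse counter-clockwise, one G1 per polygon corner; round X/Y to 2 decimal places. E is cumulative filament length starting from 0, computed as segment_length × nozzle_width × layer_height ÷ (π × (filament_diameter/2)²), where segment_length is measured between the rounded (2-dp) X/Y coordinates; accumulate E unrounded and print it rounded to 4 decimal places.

At z = 3.75 mm: the cube (footprint 29.5×29) is included at this height; the 15.5×12 cube at (15, 5.5) contributes its full rectangle; Subtracting the remaining from the first: starting from the 29.5×29 cube, the 15.5×12 cube at (15, 5.5) partially overlaps it — only the 174.00 mm² overlap (of its 186.00 mm²) is removed, clipping the outline — 1 connected region. The outline is a single polygon with 8 vertices. Extrusion per mm of travel: 0.8 × 0.25 / (π × 0.875²) = 0.083150. Accumulating E over each segment gives final E = 12.1399.

G0 X0.00 Y0.00 Z3.75
G1 X29.50 Y0.00 E2.4529
G1 X29.50 Y5.50 E2.9103
G1 X15.00 Y5.50 E4.1159
G1 X15.00 Y17.50 E5.1137
G1 X29.50 Y17.50 E6.3194
G1 X29.50 Y29.00 E7.2757
G1 X0.00 Y29.00 E9.7286
G1 X0.00 Y0.00 E12.1399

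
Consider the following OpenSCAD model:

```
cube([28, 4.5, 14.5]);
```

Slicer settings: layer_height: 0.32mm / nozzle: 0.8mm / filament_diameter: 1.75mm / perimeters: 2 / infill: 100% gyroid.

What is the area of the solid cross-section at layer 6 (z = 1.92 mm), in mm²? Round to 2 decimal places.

126.00 mm²

At z = 1.92 mm: the cube is present — its section is the full 28×4.5 rectangle (area 126.00 mm²). Overall, the cross-section is a single solid region. Net area = 126.00 mm².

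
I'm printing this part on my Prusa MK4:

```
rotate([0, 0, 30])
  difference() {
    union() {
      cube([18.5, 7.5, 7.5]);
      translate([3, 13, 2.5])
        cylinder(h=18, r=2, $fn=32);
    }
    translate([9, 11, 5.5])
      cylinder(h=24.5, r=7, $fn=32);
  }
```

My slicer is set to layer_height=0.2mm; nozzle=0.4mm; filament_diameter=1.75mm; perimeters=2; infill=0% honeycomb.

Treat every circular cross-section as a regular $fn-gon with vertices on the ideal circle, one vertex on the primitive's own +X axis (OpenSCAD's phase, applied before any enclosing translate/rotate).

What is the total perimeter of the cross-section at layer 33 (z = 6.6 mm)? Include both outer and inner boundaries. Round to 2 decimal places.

64.02 mm

At z = 6.6 mm: the cube is present — its section is the full 18.5×7.5 rectangle (perimeter 52.00 mm); the r=2 cylinder at (3, 13) contributes a regular 32-gon of circumradius 2 (perimeter = 2·32·2.000·sin(180°/32) = 12.55 mm); Merging all regions: the 2 present regions are separate (no shared area or edge), so areas and boundary lengths simply add and each stays a separate island — boundary = 64.55 mm; the r=7 cylinder at (9, 11) contributes a regular 32-gon of circumradius 7 (perimeter = 2·32·7.000·sin(180°/32) = 43.91 mm); Subtracting the remaining from the first: starting from the result so far, the r=7 cylinder at (9, 11) partially overlaps it — only the 38.22 mm² overlap (of its 152.95 mm²) is removed, clipping the outline — boundary = 64.02 mm; (rotated 30° about Z; rotation is an isometry so areas/perimeters/island counts are preserved). Overall, the cross-section has 2 separate islands. Total boundary length (outer) = 64.02 mm.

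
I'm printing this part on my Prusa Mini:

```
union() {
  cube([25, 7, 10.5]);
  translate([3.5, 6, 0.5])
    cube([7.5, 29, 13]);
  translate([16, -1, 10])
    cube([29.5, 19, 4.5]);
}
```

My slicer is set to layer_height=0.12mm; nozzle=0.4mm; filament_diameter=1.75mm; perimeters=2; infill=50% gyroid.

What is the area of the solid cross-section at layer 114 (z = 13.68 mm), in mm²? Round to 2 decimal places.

560.50 mm²

At z = 13.68 mm: the cube is not intersected at this z (z outside [0, 10.5]); the cube at (3.5, 6) does not reach this height (z outside [0.5, 13.5]); the cube at (16, -1) (footprint 29.5×19) is included at this height (area 560.50 mm²); Merging all regions: only the 29.5×19 cube at (16, -1) is present, so the union is just that shape — area = 560.50 mm². Overall, the cross-section is a single solid region. Net area = 560.50 mm².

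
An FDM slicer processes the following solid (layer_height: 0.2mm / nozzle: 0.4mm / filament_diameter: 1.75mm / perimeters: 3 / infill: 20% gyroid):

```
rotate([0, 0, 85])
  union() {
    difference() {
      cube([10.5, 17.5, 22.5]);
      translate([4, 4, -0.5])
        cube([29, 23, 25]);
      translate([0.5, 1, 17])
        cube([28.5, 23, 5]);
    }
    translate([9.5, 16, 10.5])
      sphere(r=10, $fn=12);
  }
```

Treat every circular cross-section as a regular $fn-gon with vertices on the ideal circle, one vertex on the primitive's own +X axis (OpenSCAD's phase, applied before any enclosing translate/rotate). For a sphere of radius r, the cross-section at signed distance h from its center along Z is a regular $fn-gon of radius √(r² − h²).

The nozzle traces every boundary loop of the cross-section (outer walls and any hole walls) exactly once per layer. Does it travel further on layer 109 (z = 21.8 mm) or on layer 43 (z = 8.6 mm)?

Layer 109 (z = 21.8): the 10.5×17.5 cube contributes its full rectangle (perimeter 56.00 mm); the cube at (4, 4) is present — its section is the full 29×23 rectangle (perimeter 104.00 mm); the cube at (0.5, 1) (footprint 28.5×23) is included at this height (perimeter 103.00 mm); Taking the first minus the rest: starting from the 10.5×17.5 cube, the 29×23 cube at (4, 4) partially overlaps it — only the 87.75 mm² overlap (of its 667.00 mm²) is removed, clipping the outline; the 28.5×23 cube at (0.5, 1) partially overlaps it — only the 77.25 mm² overlap (of its 655.50 mm²) is removed, clipping the outline — boundary = 56.00 mm; the sphere at (9.5, 16) is not intersected at this z (|z−center|=11.300 > r=10); Merging all regions: only the result so far is present, so the union is just that shape — boundary = 56.00 mm; (whole slice rotated 85° about Z — lengths, areas and connectivity unchanged). So its perimeter = 56.00 mm. Layer 43 (z = 8.6): the cube (footprint 10.5×17.5) is included at this height (perimeter 56.00 mm); the cube at (4, 4) is present — its section is the full 29×23 rectangle (perimeter 104.00 mm); the cube at (0.5, 1) does not reach this height (z outside [17, 22]); Taking the first minus the rest: starting from the 10.5×17.5 cube, the 29×23 cube at (4, 4) partially overlaps it — only the 87.75 mm² overlap (of its 667.00 mm²) is removed, clipping the outline — boundary = 56.00 mm; the r=10 sphere at (9.5, 16) slices to a regular 12-gon of circumradius 9.818 (√(r²−h²) with h=1.9 from center) (perimeter = 2·12·9.818·sin(180°/12) = 60.99 mm); Merging all regions: the regions partially overlap (shared area 28.27 mm²), so the edge portions inside another operand are dropped and the merged outline is re-measured after clipping — boundary = 92.86 mm; (rotated 85° about Z; rotation is an isometry so areas/perimeters/island counts are preserved). So its perimeter = 92.86 mm. Layer 43 is larger (92.86 vs 56.00 mm).

layer 43 (z = 8.6 mm)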